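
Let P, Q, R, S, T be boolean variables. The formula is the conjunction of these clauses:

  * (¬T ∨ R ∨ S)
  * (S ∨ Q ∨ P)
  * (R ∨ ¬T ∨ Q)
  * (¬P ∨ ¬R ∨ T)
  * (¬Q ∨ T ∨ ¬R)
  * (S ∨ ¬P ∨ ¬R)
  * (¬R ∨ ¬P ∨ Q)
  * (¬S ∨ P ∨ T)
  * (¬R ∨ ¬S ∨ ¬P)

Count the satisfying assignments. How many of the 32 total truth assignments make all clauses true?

Case analysis on R and P:
  R=1, P=1: a clause becomes empty — 0.
  R=1, P=0: remaining (Q,S,T) ∈ {(0,1,1); (1,0,1); (1,1,1)} — 3.
  R=0, P=1: 5 of the 8 assignments to (Q,S,T) work.
  R=0, P=0: remaining (Q,S,T) ∈ {(1,0,0); (1,1,1)} — 2.
Total: 0 + 3 + 5 + 2 = 10.

10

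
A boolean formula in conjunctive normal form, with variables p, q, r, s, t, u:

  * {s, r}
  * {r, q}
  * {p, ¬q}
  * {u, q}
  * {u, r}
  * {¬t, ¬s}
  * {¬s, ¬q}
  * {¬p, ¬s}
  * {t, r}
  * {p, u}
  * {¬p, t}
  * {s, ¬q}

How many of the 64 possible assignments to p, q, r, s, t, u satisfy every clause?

The models are:
  p=F q=F r=T s=F t=F u=T
  p=F q=F r=T s=F t=T u=T
  p=F q=F r=T s=T t=F u=T
  p=T q=F r=T s=F t=T u=T
Count: 4.

4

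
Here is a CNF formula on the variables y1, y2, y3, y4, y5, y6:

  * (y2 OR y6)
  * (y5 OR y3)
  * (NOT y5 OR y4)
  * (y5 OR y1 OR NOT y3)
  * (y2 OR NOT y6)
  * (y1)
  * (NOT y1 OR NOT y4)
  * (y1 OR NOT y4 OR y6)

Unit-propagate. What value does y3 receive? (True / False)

True

(y1) stands alone — y1 = True.
In (NOT y1 OR NOT y4), NOT y1 is now false; NOT y4 must hold, so y4 = False.
In (y4 OR NOT y5), y4 is now false; NOT y5 must hold, so y5 = False.
(y3 OR y5): since y5 = False, the clause reduces to (y3). y3 = True.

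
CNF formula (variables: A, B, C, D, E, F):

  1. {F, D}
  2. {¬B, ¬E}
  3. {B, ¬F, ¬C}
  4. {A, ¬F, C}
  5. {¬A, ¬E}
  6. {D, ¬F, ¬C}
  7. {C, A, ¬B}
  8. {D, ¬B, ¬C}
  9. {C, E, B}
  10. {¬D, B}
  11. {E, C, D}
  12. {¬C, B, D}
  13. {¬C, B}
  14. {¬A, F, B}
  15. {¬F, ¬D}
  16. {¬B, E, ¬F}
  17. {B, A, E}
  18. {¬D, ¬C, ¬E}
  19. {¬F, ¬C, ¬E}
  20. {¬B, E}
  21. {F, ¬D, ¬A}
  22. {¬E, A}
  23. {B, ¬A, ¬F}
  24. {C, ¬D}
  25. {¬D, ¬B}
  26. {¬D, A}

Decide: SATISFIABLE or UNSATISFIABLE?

B = True:
  propagation gives E=False; an empty clause results — contradiction.
B = False:
  propagation gives D=False, F=True, C=False, A=True; an empty clause results — contradiction.
Every branch closes, so no satisfying assignment exists.

UNSATISFIABLE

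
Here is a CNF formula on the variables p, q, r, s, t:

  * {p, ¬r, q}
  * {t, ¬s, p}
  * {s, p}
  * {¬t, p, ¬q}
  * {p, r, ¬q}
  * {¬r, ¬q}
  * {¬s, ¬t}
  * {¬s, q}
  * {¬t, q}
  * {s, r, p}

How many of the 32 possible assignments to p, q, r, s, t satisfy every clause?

The models are:
  p=T q=F r=F s=F t=F
  p=T q=F r=T s=F t=F
  p=T q=T r=F s=F t=F
  p=T q=T r=F s=F t=T
  p=T q=T r=F s=T t=F
Count: 5.

5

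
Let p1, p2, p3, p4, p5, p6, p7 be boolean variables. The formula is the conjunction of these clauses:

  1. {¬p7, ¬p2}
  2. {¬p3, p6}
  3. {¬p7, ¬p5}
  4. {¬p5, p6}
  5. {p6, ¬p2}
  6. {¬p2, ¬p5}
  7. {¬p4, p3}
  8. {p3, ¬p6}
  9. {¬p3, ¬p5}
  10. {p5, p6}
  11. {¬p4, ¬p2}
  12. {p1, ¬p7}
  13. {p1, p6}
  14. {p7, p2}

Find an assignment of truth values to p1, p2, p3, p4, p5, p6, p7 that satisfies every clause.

Pure literal: p1 appears only positively; assign p1 = True.
Pure literal: p4 appears only negated; assign p4 = False.
Try p2 = False.
  then p7 is forced to True.
  then p5 is forced to False.
  then p6 is forced to True.
  then p3 is forced to True.

p1 = T, p2 = F, p3 = T, p4 = F, p5 = F, p6 = T, p7 = T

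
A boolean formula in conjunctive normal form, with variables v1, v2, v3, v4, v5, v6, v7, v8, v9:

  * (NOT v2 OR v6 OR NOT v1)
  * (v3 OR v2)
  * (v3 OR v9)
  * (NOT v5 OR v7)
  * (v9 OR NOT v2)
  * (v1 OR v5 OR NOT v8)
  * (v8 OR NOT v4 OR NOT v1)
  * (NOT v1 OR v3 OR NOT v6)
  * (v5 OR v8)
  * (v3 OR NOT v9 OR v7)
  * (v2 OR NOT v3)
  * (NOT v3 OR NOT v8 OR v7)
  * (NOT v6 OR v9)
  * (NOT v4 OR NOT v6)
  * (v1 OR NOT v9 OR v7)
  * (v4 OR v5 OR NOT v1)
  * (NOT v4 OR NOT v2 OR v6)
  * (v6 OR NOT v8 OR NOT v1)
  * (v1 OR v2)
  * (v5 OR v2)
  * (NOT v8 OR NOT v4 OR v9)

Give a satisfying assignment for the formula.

v7 occurs only positively in the remaining clauses — set v7 = True.
Try v1 = False.
  then v2 is forced to True.
  then v9 is forced to True.
Branch on v4: take v4 = False.
The remaining clauses are satisfied by v3 = True, v5 = True, v6 = True, v8 = True.

v1=F, v2=T, v3=T, v4=F, v5=T, v6=T, v7=T, v8=T, v9=T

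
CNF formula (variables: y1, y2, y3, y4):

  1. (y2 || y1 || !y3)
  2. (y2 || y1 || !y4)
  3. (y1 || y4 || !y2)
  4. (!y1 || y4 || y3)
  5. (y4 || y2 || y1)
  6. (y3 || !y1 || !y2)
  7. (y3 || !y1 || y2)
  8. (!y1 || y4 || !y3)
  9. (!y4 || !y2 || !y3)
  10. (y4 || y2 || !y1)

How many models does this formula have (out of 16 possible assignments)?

2

Satisfying assignments:
  y1=F y2=T y3=F y4=T
  y1=T y2=F y3=T y4=T
That's 2 in total.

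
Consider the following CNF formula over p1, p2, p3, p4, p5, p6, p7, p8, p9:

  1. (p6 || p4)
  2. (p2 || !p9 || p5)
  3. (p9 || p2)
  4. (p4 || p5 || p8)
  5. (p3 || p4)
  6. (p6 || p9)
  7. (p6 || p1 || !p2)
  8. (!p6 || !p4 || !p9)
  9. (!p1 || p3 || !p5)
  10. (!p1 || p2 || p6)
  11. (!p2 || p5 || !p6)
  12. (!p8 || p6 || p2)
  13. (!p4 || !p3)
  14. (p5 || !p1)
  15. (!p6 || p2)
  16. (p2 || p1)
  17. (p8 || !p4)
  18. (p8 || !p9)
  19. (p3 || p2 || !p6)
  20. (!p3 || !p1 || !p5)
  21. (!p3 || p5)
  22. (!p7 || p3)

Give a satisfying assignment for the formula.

p1=F  p2=T  p3=T  p4=F  p5=T  p6=T  p7=T  p8=T  p9=F

Check each clause:
  1. (p6 || p4) — p6 is true.
  2. (p2 || !p9 || p5) — p2 is true.
  3. (p9 || p2) — p2 is true.
  4. (p8 || p5 || p4) — p8 is true.
  5. (p4 || p3) — p3 is true.
  6. (p9 || p6) — p6 is true.
  7. (!p2 || p1 || p6) — p6 is true.
  8. (!p4 || !p6 || !p9) — !p4 is true.
  9. (!p5 || !p1 || p3) — p3 is true.
  10. (p6 || !p1 || p2) — p2 is true.
  11. (p5 || !p6 || !p2) — p5 is true.
  12. (p2 || !p8 || p6) — p2 is true.
  13. (!p3 || !p4) — !p4 is true.
  14. (!p1 || p5) — p5 is true.
  15. (!p6 || p2) — p2 is true.
  16. (p1 || p2) — p2 is true.
  17. (!p4 || p8) — p8 is true.
  18. (p8 || !p9) — p8 is true.
  19. (!p6 || p2 || p3) — p2 is true.
  20. (!p5 || !p3 || !p1) — !p1 is true.
  21. (!p3 || p5) — p5 is true.
  22. (p3 || !p7) — p3 is true.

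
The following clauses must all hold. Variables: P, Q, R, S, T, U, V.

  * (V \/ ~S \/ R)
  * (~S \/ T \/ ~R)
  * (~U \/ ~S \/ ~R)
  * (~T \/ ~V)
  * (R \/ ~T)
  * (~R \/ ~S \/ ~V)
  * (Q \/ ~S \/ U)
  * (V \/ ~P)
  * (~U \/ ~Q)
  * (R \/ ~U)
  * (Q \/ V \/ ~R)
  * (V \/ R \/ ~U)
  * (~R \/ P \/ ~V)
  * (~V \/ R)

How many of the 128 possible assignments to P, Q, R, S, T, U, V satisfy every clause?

8

Case analysis on R and V:
  R=T, V=T: remaining (P,Q,S,T,U) ∈ {(T,F,F,F,F); (T,F,F,F,T); (T,T,F,F,F)} — 3.
  R=T, V=F: remaining (P,Q,S,T,U) ∈ {(F,T,F,F,F); (F,T,F,T,F); (F,T,T,T,F)} — 3.
  R=F, V=T: a clause becomes empty — 0.
  R=F, V=F: remaining (P,Q,S,T,U) ∈ {(F,F,F,F,F); (F,T,F,F,F)} — 2.
Total: 3 + 3 + 0 + 2 = 8.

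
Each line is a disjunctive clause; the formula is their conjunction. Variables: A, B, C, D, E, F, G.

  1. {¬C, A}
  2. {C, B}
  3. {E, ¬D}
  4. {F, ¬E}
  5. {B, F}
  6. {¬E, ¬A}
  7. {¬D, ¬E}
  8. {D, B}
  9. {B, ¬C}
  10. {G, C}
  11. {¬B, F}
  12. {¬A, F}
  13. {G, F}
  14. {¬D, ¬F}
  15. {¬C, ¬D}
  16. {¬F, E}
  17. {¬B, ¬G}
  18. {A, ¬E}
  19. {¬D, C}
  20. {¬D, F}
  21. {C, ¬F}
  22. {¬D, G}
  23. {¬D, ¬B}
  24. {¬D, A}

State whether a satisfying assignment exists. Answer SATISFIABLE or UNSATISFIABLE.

D = True:
  propagation gives E=True; an empty clause results — contradiction.
D = False:
  propagation gives B=True, F=True, E=True, A=False; an empty clause results — contradiction.
Every branch closes, so no satisfying assignment exists.

UNSATISFIABLE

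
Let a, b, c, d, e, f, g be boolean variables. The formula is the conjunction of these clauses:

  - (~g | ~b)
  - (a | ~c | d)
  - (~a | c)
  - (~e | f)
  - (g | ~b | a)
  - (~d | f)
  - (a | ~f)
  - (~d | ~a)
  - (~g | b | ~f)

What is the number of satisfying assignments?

9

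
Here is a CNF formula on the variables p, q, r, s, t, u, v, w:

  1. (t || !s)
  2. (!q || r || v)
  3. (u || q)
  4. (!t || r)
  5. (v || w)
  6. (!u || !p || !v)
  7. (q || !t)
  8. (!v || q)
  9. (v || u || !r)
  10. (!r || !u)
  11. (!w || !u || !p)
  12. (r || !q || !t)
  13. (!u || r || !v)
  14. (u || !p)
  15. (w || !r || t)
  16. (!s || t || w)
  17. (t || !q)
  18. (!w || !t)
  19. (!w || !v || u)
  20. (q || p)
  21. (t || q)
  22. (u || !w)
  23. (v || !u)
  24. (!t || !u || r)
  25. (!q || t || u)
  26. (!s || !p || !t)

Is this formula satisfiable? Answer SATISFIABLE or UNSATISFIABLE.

Set p = False and propagate.
  then q is forced to True.
  then t is forced to True.
  then r is forced to True.
  then u is forced to False.
  then v is forced to True.
  then w is forced to False.
s is now unconstrained; take s = True.
Every clause has at least one true literal under this assignment.
So p=F, q=T, r=T, s=T, t=T, u=F, v=T, w=F is a satisfying assignment.

SATISFIABLE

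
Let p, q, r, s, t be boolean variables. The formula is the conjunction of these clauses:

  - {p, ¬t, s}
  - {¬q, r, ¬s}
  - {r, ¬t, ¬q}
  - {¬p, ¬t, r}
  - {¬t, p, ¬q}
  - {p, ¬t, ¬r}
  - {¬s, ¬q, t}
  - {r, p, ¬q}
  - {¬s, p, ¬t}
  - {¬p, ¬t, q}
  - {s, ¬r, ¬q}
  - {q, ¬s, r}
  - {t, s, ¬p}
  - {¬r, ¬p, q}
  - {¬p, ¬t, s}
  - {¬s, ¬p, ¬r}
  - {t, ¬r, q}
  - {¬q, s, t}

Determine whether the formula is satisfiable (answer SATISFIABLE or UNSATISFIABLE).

Set p = False and propagate.
Try q = False.
The remaining clauses are satisfied by r = False, s = False, t = False.
So p=False, q=False, r=False, s=False, t=False is a satisfying assignment.

SATISFIABLE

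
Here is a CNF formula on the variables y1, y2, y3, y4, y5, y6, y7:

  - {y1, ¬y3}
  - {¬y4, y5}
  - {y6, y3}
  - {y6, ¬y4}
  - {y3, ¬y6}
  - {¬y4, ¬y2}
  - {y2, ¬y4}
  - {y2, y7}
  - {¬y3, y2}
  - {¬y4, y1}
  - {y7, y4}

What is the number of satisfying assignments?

4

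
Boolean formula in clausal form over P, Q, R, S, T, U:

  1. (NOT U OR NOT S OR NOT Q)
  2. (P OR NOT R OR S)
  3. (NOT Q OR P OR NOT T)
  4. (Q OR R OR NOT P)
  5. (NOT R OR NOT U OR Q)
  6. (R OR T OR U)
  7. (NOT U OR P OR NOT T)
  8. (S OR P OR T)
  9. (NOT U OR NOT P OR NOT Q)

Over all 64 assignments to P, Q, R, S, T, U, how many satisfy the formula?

16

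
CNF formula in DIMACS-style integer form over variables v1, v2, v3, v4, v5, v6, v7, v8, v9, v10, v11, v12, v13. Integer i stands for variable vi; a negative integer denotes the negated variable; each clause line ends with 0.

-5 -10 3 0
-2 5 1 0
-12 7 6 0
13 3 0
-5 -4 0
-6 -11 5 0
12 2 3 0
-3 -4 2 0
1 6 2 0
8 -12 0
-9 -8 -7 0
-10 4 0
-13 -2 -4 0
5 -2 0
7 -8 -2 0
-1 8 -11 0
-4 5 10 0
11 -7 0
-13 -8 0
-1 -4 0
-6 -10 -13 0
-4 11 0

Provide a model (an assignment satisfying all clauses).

Branch on v1: take v1 = False.
For the remaining variables, v2 = True, v3 = True, v4 = False, v5 = True, v6 = False, v7 = False, v8 = False, v9 = True, v10 = False, v11 = False, v12 = False, v13 = False works.

v1=F, v2=T, v3=T, v4=F, v5=T, v6=F, v7=F, v8=F, v9=T, v10=F, v11=F, v12=F, v13=F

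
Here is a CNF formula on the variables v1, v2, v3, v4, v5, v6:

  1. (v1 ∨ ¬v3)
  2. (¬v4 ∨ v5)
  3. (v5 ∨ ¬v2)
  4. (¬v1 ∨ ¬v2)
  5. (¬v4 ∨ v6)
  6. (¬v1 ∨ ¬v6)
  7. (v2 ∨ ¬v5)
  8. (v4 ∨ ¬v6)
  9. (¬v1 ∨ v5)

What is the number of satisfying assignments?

Satisfying assignments:
  v1=F v2=F v3=F v4=F v5=F v6=F
  v1=F v2=T v3=F v4=F v5=T v6=F
  v1=F v2=T v3=F v4=T v5=T v6=T
Count: 3.

3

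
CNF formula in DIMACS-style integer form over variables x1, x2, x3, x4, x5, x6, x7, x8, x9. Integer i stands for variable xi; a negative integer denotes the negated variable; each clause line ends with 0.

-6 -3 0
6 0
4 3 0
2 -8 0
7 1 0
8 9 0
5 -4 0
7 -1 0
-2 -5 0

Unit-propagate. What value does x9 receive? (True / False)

True

Unit clause (x6) sets x6 = True.
From (~x3 \/ ~x6) and x6 = True: x3 = False.
From (x3 \/ x4) and x3 = False: x4 = True.
From (~x4 \/ x5) and x4 = True: x5 = True.
In (~x2 \/ ~x5), ~x5 is now false; ~x2 must hold, so x2 = False.
From (x2 \/ ~x8) and x2 = False: x8 = False.
In (x9 \/ x8), x8 is now false; x9 must hold, so x9 = True.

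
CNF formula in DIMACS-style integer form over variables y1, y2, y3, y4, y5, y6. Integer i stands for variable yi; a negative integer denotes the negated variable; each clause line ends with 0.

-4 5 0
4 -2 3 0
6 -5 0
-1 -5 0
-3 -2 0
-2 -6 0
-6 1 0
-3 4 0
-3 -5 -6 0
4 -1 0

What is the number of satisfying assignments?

1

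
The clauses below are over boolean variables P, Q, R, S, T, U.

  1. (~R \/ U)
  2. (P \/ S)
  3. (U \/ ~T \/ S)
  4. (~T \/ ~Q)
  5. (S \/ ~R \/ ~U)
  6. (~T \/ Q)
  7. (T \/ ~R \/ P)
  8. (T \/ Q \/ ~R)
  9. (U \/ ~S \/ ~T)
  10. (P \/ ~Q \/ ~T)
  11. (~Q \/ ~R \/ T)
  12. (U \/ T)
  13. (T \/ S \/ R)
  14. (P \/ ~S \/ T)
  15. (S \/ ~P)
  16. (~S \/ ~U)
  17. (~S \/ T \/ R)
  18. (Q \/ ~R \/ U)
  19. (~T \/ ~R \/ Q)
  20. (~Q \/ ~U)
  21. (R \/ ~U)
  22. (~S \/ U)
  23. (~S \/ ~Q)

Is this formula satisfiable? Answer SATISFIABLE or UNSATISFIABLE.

UNSATISFIABLE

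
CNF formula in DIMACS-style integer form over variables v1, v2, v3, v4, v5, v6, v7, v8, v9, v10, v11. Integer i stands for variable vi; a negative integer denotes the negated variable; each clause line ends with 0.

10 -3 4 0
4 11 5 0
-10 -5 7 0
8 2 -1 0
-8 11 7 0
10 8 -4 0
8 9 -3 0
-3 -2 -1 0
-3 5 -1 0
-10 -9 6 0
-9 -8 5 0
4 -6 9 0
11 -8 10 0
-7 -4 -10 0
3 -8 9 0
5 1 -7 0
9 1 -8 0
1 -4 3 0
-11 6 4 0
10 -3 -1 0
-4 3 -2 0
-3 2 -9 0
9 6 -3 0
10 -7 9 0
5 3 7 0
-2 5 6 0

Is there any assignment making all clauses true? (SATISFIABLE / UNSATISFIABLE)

Branch on v1: take v1 = True.
The remaining clauses are satisfied by v2 = False, v3 = False, v4 = False, v5 = True, v6 = True, v7 = True, v8 = True, v9 = True, v10 = False, v11 = True.
Every clause has at least one true literal under this assignment.
So v1=True, v2=False, v3=False, v4=False, v5=True, v6=True, v7=True, v8=True, v9=True, v10=False, v11=True is a satisfying assignment.

SATISFIABLE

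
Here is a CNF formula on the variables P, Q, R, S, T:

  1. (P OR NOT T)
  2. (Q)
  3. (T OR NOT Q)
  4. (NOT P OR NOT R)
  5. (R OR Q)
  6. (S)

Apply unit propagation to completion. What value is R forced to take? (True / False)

False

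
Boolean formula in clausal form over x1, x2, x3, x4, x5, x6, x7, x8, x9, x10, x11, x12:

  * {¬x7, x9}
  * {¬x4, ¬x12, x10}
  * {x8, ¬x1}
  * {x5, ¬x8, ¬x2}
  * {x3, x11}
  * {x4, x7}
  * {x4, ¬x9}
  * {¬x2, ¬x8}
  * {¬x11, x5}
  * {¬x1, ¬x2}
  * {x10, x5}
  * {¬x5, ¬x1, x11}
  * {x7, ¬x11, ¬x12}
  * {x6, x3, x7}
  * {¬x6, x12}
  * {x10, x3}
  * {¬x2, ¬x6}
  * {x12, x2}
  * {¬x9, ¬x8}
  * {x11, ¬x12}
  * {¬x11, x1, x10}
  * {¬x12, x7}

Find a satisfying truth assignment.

x1=0, x2=1, x3=1, x4=1, x5=1, x6=0, x7=1, x8=0, x9=1, x10=1, x11=1, x12=0

Pure literal: x3 appears only positively; assign x3 = True.
Pure literal: x10 appears only positively; assign x10 = True.
Try x1 = False.
Try x2 = True.
  then x8 is forced to False.
  then x6 is forced to False.
For the remaining variables, x4 = True, x5 = True, x7 = True, x9 = True, x11 = True, x12 = False works.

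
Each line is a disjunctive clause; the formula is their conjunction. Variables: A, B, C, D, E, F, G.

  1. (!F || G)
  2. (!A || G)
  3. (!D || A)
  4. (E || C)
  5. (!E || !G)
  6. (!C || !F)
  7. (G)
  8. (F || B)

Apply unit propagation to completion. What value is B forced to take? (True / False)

True

(G) stands alone — G = True.
(!E || !G): since G = True, the clause reduces to (!E). E = False.
(C || E) with E = False leaves only C, so C = True.
(!C || !F) with C = True leaves only !F, so F = False.
(B || F): since F = False, the clause reduces to (B). B = True.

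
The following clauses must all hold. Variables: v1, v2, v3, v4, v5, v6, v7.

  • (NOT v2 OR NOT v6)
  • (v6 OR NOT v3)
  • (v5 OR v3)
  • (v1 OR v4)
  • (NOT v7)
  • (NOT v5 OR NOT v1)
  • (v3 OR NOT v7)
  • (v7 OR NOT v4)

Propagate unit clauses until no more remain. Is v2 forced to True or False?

False

(NOT v7) is a unit clause: v7 = False.
In (v7 OR NOT v4), v7 is now false; NOT v4 must hold, so v4 = False.
(v1 OR v4) with v4 = False leaves only v1, so v1 = True.
(NOT v5 OR NOT v1): since v1 = True, the clause reduces to (NOT v5). v5 = False.
(v3 OR v5): since v5 = False, the clause reduces to (v3). v3 = True.
(NOT v3 OR v6) with v3 = True leaves only v6, so v6 = True.
(NOT v6 OR NOT v2): since v6 = True, the clause reduces to (NOT v2). v2 = False.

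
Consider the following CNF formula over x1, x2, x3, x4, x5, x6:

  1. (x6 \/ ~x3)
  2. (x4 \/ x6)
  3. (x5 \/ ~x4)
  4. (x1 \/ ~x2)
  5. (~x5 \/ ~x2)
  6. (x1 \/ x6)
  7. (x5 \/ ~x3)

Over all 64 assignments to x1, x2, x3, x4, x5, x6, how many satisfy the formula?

12

Case analysis on x5 and x6:
  x5=T, x6=T: forces x2=F; x1, x3, x4 free → 2^3 = 8.
  x5=T, x6=F: remaining (x1,x2,x3,x4) ∈ {(T,F,F,T)} — 1.
  x5=F, x6=T: remaining (x1,x2,x3,x4) ∈ {(F,F,F,F); (T,F,F,F); (T,T,F,F)} — 3.
  x5=F, x6=F: a clause becomes empty — 0.
Total: 8 + 1 + 3 + 0 = 12.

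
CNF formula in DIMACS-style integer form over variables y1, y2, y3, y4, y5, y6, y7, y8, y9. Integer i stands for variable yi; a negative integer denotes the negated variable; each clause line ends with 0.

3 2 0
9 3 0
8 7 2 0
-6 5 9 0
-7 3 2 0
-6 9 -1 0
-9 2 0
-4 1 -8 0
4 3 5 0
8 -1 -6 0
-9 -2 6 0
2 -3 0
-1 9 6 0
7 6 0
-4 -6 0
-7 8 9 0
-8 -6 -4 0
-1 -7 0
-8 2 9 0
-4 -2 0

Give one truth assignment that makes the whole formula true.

y1=False, y2=True, y3=True, y4=False, y5=True, y6=True, y7=True, y8=True, y9=False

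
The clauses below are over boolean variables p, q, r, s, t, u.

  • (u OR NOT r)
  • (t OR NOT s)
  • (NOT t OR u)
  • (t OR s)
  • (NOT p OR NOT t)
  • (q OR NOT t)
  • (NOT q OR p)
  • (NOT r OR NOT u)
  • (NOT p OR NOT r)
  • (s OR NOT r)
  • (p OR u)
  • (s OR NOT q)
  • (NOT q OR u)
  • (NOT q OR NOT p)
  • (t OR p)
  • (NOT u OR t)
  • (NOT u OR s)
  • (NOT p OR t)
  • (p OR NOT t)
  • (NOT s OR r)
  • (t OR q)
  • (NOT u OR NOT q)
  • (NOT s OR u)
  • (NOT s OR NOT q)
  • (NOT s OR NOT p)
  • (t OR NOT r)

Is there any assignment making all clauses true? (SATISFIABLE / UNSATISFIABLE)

t = True:
  propagation gives u=True, p=False; an empty clause results — contradiction.
t = False:
  propagation gives s=False; an empty clause results — contradiction.
Every branch closes, so no satisfying assignment exists.

UNSATISFIABLE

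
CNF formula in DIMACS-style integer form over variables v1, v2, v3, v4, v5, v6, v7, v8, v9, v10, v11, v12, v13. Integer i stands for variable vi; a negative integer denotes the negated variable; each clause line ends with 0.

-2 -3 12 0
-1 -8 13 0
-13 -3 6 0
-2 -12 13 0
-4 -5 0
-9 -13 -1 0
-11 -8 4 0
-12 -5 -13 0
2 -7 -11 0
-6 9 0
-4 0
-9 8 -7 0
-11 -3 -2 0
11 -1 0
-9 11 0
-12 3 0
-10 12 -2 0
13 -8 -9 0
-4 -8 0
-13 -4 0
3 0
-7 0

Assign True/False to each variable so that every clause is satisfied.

v1 = True, v2 = False, v3 = True, v4 = False, v5 = False, v6 = False, v7 = False, v8 = False, v9 = False, v10 = True, v11 = True, v12 = True, v13 = False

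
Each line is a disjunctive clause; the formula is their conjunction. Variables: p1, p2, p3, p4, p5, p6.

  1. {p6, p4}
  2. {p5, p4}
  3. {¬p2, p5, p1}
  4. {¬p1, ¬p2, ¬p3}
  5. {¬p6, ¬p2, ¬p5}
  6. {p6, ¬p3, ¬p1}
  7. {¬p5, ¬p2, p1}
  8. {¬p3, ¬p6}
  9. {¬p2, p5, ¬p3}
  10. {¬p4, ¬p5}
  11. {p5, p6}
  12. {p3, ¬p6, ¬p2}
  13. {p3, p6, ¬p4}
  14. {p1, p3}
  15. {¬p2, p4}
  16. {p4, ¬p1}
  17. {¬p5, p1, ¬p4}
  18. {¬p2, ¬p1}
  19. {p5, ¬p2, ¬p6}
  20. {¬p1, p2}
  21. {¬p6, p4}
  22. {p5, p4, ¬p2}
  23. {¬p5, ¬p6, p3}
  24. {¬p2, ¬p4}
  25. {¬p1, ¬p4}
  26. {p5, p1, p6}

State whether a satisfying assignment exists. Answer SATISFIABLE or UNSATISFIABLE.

UNSATISFIABLE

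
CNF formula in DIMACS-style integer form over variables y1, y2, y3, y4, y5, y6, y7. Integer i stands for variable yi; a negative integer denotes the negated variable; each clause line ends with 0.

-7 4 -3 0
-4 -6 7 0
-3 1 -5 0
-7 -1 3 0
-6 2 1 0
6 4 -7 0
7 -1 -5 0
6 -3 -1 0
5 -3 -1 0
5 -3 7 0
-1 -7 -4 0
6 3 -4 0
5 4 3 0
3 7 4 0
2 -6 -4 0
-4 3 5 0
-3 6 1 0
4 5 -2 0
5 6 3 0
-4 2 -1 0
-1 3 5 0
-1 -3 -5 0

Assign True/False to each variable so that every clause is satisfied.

Try y1 = False.
Branch on y2: take y2 = True.
The remaining clauses are satisfied by y3 = False, y4 = False, y5 = True, y6 = True, y7 = True.

y1=F, y2=T, y3=F, y4=F, y5=T, y6=T, y7=T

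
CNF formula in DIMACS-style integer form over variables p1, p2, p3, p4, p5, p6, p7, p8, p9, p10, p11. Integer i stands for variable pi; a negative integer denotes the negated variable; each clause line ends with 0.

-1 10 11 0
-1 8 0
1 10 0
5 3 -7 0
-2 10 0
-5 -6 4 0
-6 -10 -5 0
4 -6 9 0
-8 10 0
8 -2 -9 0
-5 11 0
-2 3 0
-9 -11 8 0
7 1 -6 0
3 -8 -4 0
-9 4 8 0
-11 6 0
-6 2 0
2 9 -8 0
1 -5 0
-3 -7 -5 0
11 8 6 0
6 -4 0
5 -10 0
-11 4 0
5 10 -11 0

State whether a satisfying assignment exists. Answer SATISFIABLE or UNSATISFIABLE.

UNSATISFIABLE

p5 = True:
  propagation gives p11=True, p6=True, p4=True, p10=False; an empty clause results — contradiction.
p5 = False:
  propagation gives p10=False, p1=True, p11=True; an empty clause results — contradiction.
Every branch closes, so no satisfying assignment exists.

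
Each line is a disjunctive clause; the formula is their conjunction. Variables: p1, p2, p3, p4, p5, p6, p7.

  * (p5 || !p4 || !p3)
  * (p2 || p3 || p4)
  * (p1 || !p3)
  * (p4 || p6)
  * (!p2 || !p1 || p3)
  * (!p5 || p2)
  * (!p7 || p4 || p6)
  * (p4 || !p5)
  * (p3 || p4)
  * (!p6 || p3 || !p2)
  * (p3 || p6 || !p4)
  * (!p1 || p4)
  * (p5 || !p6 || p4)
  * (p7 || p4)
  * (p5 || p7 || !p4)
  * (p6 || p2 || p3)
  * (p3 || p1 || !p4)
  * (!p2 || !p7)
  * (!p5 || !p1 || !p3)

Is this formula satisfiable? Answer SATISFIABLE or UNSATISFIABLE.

Branch on p1: take p1 = True.
  then p4 is forced to True.
Branch on p2: take p2 = False.
  then p5 is forced to False.
  then p3 is forced to False.
  then p6 is forced to True.
  then p7 is forced to True.
Every clause has at least one true literal under this assignment.
So p1=True, p2=False, p3=False, p4=True, p5=False, p6=True, p7=True is a satisfying assignment.

SATISFIABLE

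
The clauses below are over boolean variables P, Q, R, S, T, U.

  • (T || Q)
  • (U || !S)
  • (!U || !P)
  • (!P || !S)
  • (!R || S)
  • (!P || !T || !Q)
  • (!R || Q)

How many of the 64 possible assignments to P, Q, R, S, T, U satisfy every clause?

13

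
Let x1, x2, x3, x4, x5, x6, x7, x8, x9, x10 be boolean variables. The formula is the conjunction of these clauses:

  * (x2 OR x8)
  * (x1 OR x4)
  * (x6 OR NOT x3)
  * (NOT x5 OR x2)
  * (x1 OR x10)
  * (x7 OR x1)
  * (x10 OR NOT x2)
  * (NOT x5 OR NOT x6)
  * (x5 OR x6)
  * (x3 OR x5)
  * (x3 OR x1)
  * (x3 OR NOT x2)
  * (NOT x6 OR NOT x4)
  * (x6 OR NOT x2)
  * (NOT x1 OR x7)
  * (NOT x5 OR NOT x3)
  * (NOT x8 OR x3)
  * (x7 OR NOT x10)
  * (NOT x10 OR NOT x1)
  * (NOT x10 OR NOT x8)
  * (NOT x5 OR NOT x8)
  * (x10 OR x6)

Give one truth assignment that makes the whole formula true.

x1 = T, x2 = F, x3 = T, x4 = F, x5 = F, x6 = T, x7 = T, x8 = T, x9 = F, x10 = F

Check each clause:
  1. (x2 OR x8) — x8 is true.
  2. (x4 OR x1) — x1 is true.
  3. (NOT x3 OR x6) — x6 is true.
  4. (x2 OR NOT x5) — NOT x5 is true.
  5. (x1 OR x10) — x1 is true.
  6. (x1 OR x7) — x1 is true.
  7. (NOT x2 OR x10) — NOT x2 is true.
  8. (NOT x5 OR NOT x6) — NOT x5 is true.
  9. (x5 OR x6) — x6 is true.
  10. (x3 OR x5) — x3 is true.
  11. (x1 OR x3) — x1 is true.
  12. (NOT x2 OR x3) — x3 is true.
  13. (NOT x4 OR NOT x6) — NOT x4 is true.
  14. (NOT x2 OR x6) — x6 is true.
  15. (x7 OR NOT x1) — x7 is true.
  16. (NOT x3 OR NOT x5) — NOT x5 is true.
  17. (NOT x8 OR x3) — x3 is true.
  18. (NOT x10 OR x7) — NOT x10 is true.
  19. (NOT x10 OR NOT x1) — NOT x10 is true.
  20. (NOT x8 OR NOT x10) — NOT x10 is true.
  21. (NOT x5 OR NOT x8) — NOT x5 is true.
  22. (x10 OR x6) — x6 is true.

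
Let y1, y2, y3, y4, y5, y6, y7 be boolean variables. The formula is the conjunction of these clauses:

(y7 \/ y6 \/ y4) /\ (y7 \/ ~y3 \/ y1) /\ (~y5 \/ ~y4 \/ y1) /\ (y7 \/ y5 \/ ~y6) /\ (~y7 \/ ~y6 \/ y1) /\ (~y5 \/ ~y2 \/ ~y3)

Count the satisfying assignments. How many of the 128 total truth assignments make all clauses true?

Split on y7, then y1.
  y7=T, y1=T: y4, y6 free; 7 ways for (y2,y3,y5) × 2^2 = 28.
  y7=T, y1=F: 11 of the 32 assignments to (y2,y3,y4,y5,y6) work.
  y7=F, y1=T: 13 of the 32 assignments to (y2,y3,y4,y5,y6) work.
  y7=F, y1=F: remaining (y2,y3,y4,y5,y6) ∈ {(F,F,F,T,T); (F,F,T,F,F); (T,F,F,T,T); (T,F,T,F,F)} — 4.
Total: 28 + 11 + 13 + 4 = 56.

56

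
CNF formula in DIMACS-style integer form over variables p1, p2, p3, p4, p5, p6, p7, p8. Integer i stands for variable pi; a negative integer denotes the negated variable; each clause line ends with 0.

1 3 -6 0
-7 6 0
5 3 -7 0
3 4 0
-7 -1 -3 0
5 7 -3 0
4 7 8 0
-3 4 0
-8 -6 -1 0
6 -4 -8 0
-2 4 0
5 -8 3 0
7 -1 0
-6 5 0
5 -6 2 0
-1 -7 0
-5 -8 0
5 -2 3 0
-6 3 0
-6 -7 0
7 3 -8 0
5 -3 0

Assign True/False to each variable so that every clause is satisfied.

p1=F  p2=T  p3=T  p4=T  p5=T  p6=F  p7=F  p8=F

Set p1 = False and propagate.
Branch on p2: take p2 = True.
  then p4 is forced to True.
For the remaining variables, p3 = True, p5 = True, p6 = False, p7 = False, p8 = False works.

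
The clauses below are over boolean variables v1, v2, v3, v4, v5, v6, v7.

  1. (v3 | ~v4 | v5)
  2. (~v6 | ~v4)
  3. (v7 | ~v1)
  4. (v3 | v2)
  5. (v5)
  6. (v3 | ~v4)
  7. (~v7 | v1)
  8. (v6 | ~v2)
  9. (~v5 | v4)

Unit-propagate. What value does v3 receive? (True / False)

(v5) stands alone — v5 = True.
(v4 | ~v5): since v5 = True, the clause reduces to (v4). v4 = True.
(~v6 | ~v4) with v4 = True leaves only ~v6, so v6 = False.
In (v3 | ~v4), ~v4 is now false; v3 must hold, so v3 = True.

True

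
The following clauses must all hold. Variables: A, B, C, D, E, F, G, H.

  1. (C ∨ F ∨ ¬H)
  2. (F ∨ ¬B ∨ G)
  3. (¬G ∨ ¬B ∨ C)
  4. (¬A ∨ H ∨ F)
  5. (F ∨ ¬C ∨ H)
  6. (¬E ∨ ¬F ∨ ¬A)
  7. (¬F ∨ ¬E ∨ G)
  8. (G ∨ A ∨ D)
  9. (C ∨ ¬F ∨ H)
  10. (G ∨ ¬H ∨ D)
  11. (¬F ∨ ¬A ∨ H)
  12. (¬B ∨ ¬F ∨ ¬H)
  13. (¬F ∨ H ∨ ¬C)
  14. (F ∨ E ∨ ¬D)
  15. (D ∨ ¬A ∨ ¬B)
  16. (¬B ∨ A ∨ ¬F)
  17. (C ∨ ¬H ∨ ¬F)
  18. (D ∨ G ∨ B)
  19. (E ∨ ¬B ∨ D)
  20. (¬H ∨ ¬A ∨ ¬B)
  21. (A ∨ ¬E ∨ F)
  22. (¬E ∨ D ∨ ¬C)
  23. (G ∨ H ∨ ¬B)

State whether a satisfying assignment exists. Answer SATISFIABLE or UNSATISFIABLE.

Set A = True and propagate.
For the remaining variables, B = False, C = True, D = True, E = False, F = True, G = False, H = True works.
Every clause has at least one true literal under this assignment.
So A=True, B=False, C=True, D=True, E=False, F=True, G=False, H=True is a satisfying assignment.

SATISFIABLE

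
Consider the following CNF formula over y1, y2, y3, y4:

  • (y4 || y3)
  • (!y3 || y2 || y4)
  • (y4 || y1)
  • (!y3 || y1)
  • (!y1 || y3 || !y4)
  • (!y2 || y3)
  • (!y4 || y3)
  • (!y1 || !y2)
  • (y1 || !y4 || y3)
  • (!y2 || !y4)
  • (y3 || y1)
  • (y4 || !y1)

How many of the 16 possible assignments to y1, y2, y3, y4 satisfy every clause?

1

The models are:
  y1=1 y2=0 y3=1 y4=1
That's 1 in total.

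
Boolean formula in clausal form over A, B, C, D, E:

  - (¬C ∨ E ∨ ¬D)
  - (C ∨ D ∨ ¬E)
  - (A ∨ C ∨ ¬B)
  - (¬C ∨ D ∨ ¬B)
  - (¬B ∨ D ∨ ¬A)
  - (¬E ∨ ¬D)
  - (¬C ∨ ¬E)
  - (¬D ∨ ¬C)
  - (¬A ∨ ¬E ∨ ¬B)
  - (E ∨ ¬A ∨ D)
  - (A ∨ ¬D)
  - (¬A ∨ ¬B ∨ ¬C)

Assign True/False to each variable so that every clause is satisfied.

A = True  B = True  C = False  D = True  E = False

Check each clause:
  1. (¬D ∨ E ∨ ¬C) — ¬C is true.
  2. (D ∨ ¬E ∨ C) — D is true.
  3. (C ∨ A ∨ ¬B) — A is true.
  4. (¬C ∨ ¬B ∨ D) — D is true.
  5. (¬B ∨ ¬A ∨ D) — D is true.
  6. (¬E ∨ ¬D) — ¬E is true.
  7. (¬E ∨ ¬C) — ¬E is true.
  8. (¬D ∨ ¬C) — ¬C is true.
  9. (¬E ∨ ¬B ∨ ¬A) — ¬E is true.
  10. (¬A ∨ D ∨ E) — D is true.
  11. (¬D ∨ A) — A is true.
  12. (¬C ∨ ¬A ∨ ¬B) — ¬C is true.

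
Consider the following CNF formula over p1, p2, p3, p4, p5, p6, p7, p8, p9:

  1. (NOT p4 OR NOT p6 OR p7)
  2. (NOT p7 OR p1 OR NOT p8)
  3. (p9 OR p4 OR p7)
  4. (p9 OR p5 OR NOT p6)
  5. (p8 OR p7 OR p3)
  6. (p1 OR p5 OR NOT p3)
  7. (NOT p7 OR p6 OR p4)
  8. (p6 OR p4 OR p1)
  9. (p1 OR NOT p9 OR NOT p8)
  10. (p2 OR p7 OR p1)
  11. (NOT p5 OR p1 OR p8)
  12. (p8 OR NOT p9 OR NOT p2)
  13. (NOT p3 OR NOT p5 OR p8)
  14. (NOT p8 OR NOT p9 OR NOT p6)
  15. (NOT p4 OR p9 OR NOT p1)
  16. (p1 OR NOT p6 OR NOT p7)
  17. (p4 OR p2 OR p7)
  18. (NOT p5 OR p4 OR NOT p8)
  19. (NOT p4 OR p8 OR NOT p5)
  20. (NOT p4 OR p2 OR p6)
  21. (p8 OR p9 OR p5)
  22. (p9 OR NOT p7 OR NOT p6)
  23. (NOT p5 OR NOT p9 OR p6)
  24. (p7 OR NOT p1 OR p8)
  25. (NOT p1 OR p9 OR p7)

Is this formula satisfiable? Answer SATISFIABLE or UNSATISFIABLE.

SATISFIABLE

Set p1 = False and propagate.
Set p2 = True and propagate.
For the remaining variables, p3 = False, p4 = True, p5 = False, p6 = False, p7 = False, p8 = True, p9 = False works.
So p1=F, p2=T, p3=F, p4=T, p5=F, p6=F, p7=F, p8=T, p9=F is a satisfying assignment.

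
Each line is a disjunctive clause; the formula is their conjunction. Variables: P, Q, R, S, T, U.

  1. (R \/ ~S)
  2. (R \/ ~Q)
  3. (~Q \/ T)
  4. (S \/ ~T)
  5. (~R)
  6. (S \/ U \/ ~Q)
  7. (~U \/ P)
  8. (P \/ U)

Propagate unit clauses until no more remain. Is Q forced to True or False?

False

Unit clause (~R) sets R = False.
(~S \/ R) with R = False leaves only ~S, so S = False.
In (R \/ ~Q), R is now false; ~Q must hold, so Q = False.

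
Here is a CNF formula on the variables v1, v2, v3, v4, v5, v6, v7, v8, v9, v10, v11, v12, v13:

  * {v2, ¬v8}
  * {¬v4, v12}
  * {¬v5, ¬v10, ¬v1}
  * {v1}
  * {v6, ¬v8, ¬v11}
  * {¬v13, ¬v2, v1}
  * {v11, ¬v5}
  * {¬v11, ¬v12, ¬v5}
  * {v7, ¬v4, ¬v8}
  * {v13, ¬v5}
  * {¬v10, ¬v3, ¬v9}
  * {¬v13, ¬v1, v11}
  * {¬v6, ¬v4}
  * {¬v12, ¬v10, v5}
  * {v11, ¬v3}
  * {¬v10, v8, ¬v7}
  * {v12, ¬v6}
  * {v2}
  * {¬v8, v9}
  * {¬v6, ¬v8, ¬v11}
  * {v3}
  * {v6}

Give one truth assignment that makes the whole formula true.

v1 = True  v2 = True  v3 = True  v4 = False  v5 = False  v6 = True  v7 = False  v8 = False  v9 = False  v10 = False  v11 = True  v12 = True  v13 = False

Unit propagation: (v1) forces v1 = True.
(v2) is a unit clause, so v2 = True.
(v3) is a unit clause, so v3 = True.
Unit propagation: (v11) forces v11 = True.
(v6) is a unit clause, so v6 = True.
The clause (¬v4) is unit: v4 must be False.
The clause (v12) is unit: v12 must be True.
Unit propagation: (¬v5) forces v5 = False.
(¬v10) is a unit clause, so v10 = False.
(¬v8) is a unit clause, so v8 = False.
v7, v9, v13 are now unconstrained; take v7 = False, v9 = False, v13 = False.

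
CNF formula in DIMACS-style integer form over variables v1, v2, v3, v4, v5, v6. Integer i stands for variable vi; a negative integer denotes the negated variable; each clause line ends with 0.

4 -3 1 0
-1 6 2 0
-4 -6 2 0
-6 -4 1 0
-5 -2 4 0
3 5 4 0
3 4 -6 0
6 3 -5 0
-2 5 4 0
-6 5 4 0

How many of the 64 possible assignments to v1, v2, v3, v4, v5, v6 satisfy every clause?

14

Split on v4, then v6.
  v4=1, v6=1: remaining (v1,v2,v3,v5) ∈ {(1,1,0,0); (1,1,0,1); (1,1,1,0); (1,1,1,1)} — 4.
  v4=1, v6=0: 9 of the 16 assignments to (v1,v2,v3,v5) work.
  v4=0, v6=1: remaining (v1,v2,v3,v5) ∈ {(1,0,1,1)} — 1.
  v4=0, v6=0: no assignment works — 0.
Total: 4 + 9 + 1 + 0 = 14.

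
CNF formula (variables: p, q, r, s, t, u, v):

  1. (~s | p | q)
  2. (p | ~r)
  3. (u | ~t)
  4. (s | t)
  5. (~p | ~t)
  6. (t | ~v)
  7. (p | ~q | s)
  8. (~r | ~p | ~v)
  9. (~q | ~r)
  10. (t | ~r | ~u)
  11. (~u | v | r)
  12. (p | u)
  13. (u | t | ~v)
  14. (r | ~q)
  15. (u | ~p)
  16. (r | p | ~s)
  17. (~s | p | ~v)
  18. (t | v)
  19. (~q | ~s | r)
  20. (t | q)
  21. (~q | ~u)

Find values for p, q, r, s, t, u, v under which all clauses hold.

p=F  q=F  r=F  s=F  t=T  u=T  v=T

Check each clause:
  1. (q | ~s | p) — ~s is true.
  2. (p | ~r) — ~r is true.
  3. (u | ~t) — u is true.
  4. (t | s) — t is true.
  5. (~p | ~t) — ~p is true.
  6. (~v | t) — t is true.
  7. (p | s | ~q) — ~q is true.
  8. (~r | ~p | ~v) — ~r is true.
  9. (~q | ~r) — ~r is true.
  10. (~u | t | ~r) — ~r is true.
  11. (~u | r | v) — v is true.
  12. (p | u) — u is true.
  13. (u | t | ~v) — t is true.
  14. (~q | r) — ~q is true.
  15. (~p | u) — u is true.
  16. (p | ~s | r) — ~s is true.
  17. (p | ~v | ~s) — ~s is true.
  18. (v | t) — t is true.
  19. (~s | ~q | r) — ~s is true.
  20. (q | t) — t is true.
  21. (~q | ~u) — ~q is true.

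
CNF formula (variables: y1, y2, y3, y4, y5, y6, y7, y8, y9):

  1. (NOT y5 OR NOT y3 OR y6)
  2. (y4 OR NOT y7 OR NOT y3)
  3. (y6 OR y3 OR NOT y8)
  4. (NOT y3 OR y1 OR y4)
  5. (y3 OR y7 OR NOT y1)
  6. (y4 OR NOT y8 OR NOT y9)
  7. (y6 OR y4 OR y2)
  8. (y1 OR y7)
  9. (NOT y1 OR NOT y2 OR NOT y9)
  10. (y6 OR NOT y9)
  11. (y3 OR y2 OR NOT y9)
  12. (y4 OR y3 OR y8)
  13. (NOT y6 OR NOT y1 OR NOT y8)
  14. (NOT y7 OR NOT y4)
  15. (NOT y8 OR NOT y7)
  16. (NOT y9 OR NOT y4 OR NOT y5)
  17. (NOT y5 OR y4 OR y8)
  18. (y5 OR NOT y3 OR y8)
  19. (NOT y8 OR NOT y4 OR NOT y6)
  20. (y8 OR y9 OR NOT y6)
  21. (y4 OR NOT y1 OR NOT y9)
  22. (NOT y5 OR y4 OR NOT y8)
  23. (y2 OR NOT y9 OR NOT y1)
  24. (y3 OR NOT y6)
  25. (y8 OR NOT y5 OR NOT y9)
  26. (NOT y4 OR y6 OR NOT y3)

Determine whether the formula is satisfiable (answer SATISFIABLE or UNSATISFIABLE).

Branch on y1: take y1 = True.
Try y2 = True.
  then y9 is forced to False.
The remaining clauses are satisfied by y3 = True, y4 = False, y5 = False, y6 = False, y7 = False, y8 = True.
So y1 = 1, y2 = 1, y3 = 1, y4 = 0, y5 = 0, y6 = 0, y7 = 0, y8 = 1, y9 = 0 is a satisfying assignment.

SATISFIABLE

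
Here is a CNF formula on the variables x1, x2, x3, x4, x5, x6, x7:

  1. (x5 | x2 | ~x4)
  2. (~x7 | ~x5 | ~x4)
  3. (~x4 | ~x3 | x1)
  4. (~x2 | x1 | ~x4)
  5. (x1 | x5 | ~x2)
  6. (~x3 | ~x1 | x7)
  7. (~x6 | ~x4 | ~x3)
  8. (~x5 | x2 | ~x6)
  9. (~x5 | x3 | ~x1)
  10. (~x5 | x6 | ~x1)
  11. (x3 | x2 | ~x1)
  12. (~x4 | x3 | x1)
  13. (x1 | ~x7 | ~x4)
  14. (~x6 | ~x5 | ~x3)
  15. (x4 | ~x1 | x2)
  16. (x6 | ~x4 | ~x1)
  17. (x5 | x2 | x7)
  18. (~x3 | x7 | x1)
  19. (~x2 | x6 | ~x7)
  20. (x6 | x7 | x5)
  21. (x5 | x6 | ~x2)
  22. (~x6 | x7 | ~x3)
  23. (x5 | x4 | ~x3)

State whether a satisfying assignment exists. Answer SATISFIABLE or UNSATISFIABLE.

Try x1 = False.
Branch on x2: take x2 = True.
  then x4 is forced to False.
  then x5 is forced to True.
Try x3 = False.
The remaining clauses are satisfied by x6 = True, x7 = True.
So x1 = F  x2 = T  x3 = F  x4 = F  x5 = T  x6 = T  x7 = T is a satisfying assignment.

SATISFIABLE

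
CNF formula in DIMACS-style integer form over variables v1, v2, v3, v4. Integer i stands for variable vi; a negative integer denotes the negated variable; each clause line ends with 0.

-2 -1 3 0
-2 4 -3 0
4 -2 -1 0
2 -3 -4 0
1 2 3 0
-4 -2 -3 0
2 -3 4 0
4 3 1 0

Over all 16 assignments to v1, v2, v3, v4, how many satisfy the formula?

Satisfying assignments:
  v1=0 v2=1 v3=0 v4=1
  v1=1 v2=0 v3=0 v4=0
  v1=1 v2=0 v3=0 v4=1
That's 3 in total.

3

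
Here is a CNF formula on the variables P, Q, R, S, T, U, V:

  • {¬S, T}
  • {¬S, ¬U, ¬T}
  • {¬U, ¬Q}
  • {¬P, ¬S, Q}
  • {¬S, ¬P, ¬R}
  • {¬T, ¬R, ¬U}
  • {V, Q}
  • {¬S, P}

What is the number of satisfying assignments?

Case analysis on S and P:
  S=1, P=1: remaining (Q,R,T,U,V) ∈ {(1,0,1,0,0); (1,0,1,0,1)} — 2.
  S=1, P=0: a clause becomes empty — 0.
  S=0, P=1: 15 of the 32 assignments to (Q,R,T,U,V) work.
  S=0, P=0: 15 of the 32 assignments to (Q,R,T,U,V) work.
Total: 2 + 0 + 15 + 15 = 32.

32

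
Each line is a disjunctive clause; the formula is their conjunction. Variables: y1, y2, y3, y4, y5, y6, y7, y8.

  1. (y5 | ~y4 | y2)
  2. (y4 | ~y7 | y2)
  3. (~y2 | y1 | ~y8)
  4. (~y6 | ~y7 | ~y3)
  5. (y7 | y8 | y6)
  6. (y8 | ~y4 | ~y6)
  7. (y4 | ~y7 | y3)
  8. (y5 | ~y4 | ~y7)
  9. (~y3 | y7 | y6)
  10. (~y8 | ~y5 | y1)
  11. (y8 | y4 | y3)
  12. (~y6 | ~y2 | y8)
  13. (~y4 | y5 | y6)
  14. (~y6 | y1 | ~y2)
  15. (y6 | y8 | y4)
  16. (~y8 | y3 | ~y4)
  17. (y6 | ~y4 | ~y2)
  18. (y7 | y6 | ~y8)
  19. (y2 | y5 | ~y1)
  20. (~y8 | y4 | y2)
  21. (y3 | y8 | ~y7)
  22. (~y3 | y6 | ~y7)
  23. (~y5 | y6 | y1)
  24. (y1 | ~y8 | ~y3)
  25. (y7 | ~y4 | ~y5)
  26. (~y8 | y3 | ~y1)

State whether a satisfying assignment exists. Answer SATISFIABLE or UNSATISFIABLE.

SATISFIABLE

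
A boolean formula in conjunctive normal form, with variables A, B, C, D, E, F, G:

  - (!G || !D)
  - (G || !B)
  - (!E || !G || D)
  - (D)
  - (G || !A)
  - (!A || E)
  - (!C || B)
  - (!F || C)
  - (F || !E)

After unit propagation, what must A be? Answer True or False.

(D) stands alone — D = True.
From (!D || !G) and D = True: G = False.
In (G || !B), G is now false; !B must hold, so B = False.
(!A || G): since G = False, the clause reduces to (!A). A = False.

False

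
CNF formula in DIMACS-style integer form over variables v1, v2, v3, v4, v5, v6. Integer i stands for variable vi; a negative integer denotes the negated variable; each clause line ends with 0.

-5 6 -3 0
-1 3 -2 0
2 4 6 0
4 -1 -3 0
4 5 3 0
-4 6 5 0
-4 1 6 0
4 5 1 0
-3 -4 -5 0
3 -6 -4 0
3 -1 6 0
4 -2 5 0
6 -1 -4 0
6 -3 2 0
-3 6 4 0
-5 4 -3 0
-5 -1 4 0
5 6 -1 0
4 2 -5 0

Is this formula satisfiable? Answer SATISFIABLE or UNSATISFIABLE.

SATISFIABLE

Try v1 = False.
Try v2 = True.
Branch on v3: take v3 = False.
The remaining clauses are satisfied by v4 = False, v5 = True, v6 = False.
Every clause has at least one true literal under this assignment.
So v1 = 0, v2 = 1, v3 = 0, v4 = 0, v5 = 1, v6 = 0 is a satisfying assignment.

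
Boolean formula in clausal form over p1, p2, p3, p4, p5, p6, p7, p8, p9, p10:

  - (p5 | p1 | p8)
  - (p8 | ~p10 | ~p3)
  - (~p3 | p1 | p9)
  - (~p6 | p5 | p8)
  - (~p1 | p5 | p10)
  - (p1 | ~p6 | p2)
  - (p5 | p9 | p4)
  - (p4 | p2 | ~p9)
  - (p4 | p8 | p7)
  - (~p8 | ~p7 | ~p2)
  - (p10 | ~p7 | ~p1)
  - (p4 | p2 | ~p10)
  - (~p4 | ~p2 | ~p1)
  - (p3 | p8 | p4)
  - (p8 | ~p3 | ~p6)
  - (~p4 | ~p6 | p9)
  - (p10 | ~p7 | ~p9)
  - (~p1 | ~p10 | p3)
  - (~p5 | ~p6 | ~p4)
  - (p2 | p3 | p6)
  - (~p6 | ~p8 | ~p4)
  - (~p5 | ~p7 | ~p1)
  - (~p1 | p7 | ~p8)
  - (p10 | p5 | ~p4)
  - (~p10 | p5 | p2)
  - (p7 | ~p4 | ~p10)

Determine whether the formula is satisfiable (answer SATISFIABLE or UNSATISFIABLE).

SATISFIABLE

Branch on p1: take p1 = False.
Branch on p2: take p2 = True.
For the remaining variables, p3 = False, p4 = True, p5 = True, p6 = False, p7 = True, p8 = False, p9 = False, p10 = False works.
So p1 = False, p2 = True, p3 = False, p4 = True, p5 = True, p6 = False, p7 = True, p8 = False, p9 = False, p10 = False is a satisfying assignment.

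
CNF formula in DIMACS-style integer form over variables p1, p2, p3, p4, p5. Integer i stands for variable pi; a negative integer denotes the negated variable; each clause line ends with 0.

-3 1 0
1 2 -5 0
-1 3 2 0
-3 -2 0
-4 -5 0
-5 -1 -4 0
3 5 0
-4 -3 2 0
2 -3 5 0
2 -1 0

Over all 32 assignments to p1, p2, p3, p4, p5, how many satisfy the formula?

Satisfying assignments:
  p1=F p2=T p3=F p4=F p5=T
  p1=T p2=T p3=F p4=F p5=T
Count: 2.

2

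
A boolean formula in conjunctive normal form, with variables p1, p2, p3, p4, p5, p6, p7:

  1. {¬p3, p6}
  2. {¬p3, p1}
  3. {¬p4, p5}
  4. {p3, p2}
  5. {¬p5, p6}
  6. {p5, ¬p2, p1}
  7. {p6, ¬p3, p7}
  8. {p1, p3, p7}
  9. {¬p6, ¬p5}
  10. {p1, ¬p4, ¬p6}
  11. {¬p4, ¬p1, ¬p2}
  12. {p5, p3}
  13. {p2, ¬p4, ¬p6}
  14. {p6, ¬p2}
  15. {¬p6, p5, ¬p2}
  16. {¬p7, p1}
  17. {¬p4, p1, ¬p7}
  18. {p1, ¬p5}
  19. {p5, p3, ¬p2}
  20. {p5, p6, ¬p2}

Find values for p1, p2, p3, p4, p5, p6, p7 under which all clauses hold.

p1 = 1  p2 = 0  p3 = 1  p4 = 0  p5 = 0  p6 = 1  p7 = 1

Pure literal: p4 appears only negated; assign p4 = False.
Set p1 = True and propagate.
The remaining clauses are satisfied by p2 = False, p3 = True, p5 = False, p6 = True, p7 = True.
Every clause has at least one true literal under this assignment.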